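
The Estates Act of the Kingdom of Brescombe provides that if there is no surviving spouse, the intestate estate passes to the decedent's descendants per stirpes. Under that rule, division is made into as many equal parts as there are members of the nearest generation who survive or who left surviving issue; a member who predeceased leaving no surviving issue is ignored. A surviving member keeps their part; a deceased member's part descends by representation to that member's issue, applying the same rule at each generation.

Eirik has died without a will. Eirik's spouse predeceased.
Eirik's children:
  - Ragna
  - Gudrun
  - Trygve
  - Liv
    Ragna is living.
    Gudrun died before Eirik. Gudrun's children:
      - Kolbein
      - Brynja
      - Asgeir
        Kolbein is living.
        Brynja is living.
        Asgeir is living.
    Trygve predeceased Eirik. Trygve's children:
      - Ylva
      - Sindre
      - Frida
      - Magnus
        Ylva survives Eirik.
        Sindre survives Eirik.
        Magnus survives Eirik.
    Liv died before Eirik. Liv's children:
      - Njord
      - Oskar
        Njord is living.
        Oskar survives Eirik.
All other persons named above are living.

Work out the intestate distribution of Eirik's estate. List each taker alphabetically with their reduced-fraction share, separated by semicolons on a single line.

Asgeir 1/12; Brynja 1/12; Frida 1/16; Kolbein 1/12; Magnus 1/16; Njord 1/8; Oskar 1/8; Ragna 1/4; Sindre 1/16; Ylva 1/16

There is no surviving spouse, so the entire estate passes to Eirik's descendants per stirpes.
The estate is divided into 4 equal shares of 1/4 among Ragna, Gudrun, Trygve, Liv.
Ragna is living and takes 1/4.
Gudrun predeceased; the 1/4 allotted to Gudrun's branch passes to Gudrun's issue by representation.
The 1/4 is divided into 3 equal shares of 1/12 among Kolbein, Brynja, Asgeir.
Kolbein is living and takes 1/12.
Brynja is living and takes 1/12.
Asgeir is living and takes 1/12.
Trygve predeceased; the 1/4 allotted to Trygve's branch passes to Trygve's issue by representation.
The 1/4 is divided into 4 equal shares of 1/16 among Ylva, Sindre, Frida, Magnus.
Ylva is living and takes 1/16.
Sindre is living and takes 1/16.
Frida is living and takes 1/16.
Magnus is living and takes 1/16.
Liv predeceased; the 1/4 allotted to Liv's branch passes to Liv's issue by representation.
The 1/4 is divided into 2 equal shares of 1/8 among Njord, Oskar.
Njord is living and takes 1/8.
Oskar is living and takes 1/8.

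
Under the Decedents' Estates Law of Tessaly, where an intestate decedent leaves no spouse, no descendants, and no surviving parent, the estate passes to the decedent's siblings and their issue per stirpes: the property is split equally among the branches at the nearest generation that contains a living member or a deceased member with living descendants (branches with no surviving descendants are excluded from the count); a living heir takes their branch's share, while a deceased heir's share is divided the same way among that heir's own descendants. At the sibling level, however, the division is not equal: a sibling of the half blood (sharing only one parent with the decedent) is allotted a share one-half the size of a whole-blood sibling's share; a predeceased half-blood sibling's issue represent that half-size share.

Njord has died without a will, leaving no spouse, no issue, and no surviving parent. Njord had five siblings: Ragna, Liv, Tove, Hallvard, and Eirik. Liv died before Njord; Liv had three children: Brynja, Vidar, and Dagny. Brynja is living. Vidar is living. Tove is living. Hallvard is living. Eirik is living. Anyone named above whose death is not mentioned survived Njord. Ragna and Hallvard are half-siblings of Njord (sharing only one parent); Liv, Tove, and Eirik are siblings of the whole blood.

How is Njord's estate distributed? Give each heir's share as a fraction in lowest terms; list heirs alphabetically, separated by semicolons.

No spouse, descendants, or parent survives, so the estate passes to Njord's siblings per stirpes.
Half-blood siblings count for one-half the weight of whole-blood siblings at the initial division.
Dividing 1 in proportion to weights (total weight 4): Ragna (weight 1/2) → 1/8; Liv (weight 1) → 1/4; Tove (weight 1) → 1/4; Hallvard (weight 1/2) → 1/8; Eirik (weight 1) → 1/4.
Ragna is living and takes 1/8.
Liv predeceased; the 1/4 allotted to Liv's branch passes to Liv's issue by representation.
The 1/4 is divided into 3 equal shares of 1/12 among Brynja, Vidar, Dagny.
Brynja is living and takes 1/12.
Vidar is living and takes 1/12.
Dagny is living and takes 1/12.
Tove is living and takes 1/4.
Hallvard is living and takes 1/8.
Eirik is living and takes 1/4.

Brynja 1/12; Dagny 1/12; Eirik 1/4; Hallvard 1/8; Ragna 1/8; Tove 1/4; Vidar 1/12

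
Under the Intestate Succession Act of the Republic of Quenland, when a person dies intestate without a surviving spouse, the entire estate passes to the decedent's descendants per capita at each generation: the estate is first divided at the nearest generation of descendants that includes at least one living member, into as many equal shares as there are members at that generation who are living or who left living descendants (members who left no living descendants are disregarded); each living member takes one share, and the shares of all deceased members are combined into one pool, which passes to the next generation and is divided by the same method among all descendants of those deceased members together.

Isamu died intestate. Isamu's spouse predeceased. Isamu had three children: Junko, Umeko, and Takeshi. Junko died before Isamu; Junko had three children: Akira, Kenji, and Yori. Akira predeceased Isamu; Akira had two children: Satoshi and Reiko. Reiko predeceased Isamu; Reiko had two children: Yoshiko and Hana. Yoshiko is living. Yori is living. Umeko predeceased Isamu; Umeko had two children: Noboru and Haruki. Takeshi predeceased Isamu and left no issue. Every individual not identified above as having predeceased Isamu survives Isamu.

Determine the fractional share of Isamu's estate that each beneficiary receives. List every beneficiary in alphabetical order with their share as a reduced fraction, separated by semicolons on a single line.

Hana 1/20; Haruki 1/5; Kenji 1/5; Noboru 1/5; Satoshi 1/10; Yori 1/5; Yoshiko 1/20

There is no surviving spouse, so the entire estate passes to Isamu's descendants per capita at each generation.
No one at generation 1 (Junko, Umeko) is living; moving to the next generation.
At generation 2 (Akira, Kenji, Yori, Noboru, Haruki) there are 5 shares of (1)/5 = 1/5 each.
Living: Kenji, Yori, Noboru, and Haruki — each takes 1/5.
Deceased: Akira. That 1/5 share is carried to generation 3.
At generation 3 (Satoshi, Reiko) there are 2 shares of (1/5)/2 = 1/10 each.
Living: Satoshi — each takes 1/10.
Deceased: Reiko. That 1/10 share is carried to generation 4.
At generation 4 (Yoshiko, Hana) there are 2 shares of (1/10)/2 = 1/20 each.
Living: Yoshiko and Hana — each takes 1/20.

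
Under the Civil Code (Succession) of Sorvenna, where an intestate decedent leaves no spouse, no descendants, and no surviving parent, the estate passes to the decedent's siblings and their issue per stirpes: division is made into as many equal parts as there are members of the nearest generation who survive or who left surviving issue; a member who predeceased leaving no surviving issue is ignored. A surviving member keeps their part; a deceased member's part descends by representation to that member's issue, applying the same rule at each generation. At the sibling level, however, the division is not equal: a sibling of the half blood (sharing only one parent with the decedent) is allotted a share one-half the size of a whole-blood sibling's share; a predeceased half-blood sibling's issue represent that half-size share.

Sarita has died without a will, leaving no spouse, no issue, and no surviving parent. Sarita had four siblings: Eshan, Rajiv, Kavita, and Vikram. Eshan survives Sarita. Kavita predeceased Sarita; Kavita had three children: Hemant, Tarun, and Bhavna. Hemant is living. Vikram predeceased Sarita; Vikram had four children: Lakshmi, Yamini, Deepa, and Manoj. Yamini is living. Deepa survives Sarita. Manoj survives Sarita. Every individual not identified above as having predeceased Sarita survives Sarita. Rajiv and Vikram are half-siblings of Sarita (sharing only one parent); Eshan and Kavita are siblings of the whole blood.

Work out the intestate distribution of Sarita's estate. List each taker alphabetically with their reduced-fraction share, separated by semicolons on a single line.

No spouse, descendants, or parent survives, so the estate passes to Sarita's siblings per stirpes.
Half-blood siblings count for one-half the weight of whole-blood siblings at the initial division.
Dividing 1 in proportion to weights (total weight 3): Eshan (weight 1) → 1/3; Rajiv (weight 1/2) → 1/6; Kavita (weight 1) → 1/3; Vikram (weight 1/2) → 1/6.
Eshan is living and takes 1/3.
Rajiv is living and takes 1/6.
Kavita predeceased; the 1/3 allotted to Kavita's branch passes to Kavita's issue by representation.
The 1/3 is divided into 3 equal shares of 1/9 among Hemant, Tarun, Bhavna.
Hemant is living and takes 1/9.
Tarun is living and takes 1/9.
Bhavna is living and takes 1/9.
Vikram predeceased; the 1/6 allotted to Vikram's branch passes to Vikram's issue by representation.
The 1/6 is divided into 4 equal shares of 1/24 among Lakshmi, Yamini, Deepa, Manoj.
Lakshmi is living and takes 1/24.
Yamini is living and takes 1/24.
Deepa is living and takes 1/24.
Manoj is living and takes 1/24.

Bhavna 1/9; Deepa 1/24; Eshan 1/3; Hemant 1/9; Lakshmi 1/24; Manoj 1/24; Rajiv 1/6; Tarun 1/9; Yamini 1/24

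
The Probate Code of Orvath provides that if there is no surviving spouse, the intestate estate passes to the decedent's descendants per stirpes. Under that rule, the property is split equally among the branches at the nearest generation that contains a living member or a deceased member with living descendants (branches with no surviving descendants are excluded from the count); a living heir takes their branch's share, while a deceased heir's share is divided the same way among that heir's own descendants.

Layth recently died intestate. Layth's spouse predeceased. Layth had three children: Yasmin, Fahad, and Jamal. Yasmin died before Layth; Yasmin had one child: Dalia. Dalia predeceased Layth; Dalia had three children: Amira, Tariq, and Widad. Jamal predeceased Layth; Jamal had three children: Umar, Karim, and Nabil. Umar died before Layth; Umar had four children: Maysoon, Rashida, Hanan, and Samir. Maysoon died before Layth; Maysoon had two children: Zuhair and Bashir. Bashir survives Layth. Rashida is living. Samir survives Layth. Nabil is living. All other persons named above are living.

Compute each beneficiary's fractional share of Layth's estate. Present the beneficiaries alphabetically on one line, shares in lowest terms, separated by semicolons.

There is no surviving spouse, so the entire estate passes to Layth's descendants per stirpes.
The estate is divided into 3 equal shares of 1/3 among Yasmin, Fahad, Jamal.
Yasmin predeceased; the 1/3 allotted to Yasmin's branch passes to Yasmin's issue by representation.
Dalia's line is the sole branch at this level, so the full 1/3 passes to Dalia's issue by representation.
The 1/3 is divided into 3 equal shares of 1/9 among Amira, Tariq, Widad.
Amira is living and takes 1/9.
Tariq is living and takes 1/9.
Widad is living and takes 1/9.
Fahad is living and takes 1/3.
Jamal predeceased; the 1/3 allotted to Jamal's branch passes to Jamal's issue by representation.
The 1/3 is divided into 3 equal shares of 1/9 among Umar, Karim, Nabil.
Umar predeceased; the 1/9 allotted to Umar's branch passes to Umar's issue by representation.
The 1/9 is divided into 4 equal shares of 1/36 among Maysoon, Rashida, Hanan, Samir.
Maysoon predeceased; the 1/36 allotted to Maysoon's branch passes to Maysoon's issue by representation.
The 1/36 is divided into 2 equal shares of 1/72 among Zuhair, Bashir.
Zuhair is living and takes 1/72.
Bashir is living and takes 1/72.
Rashida is living and takes 1/36.
Hanan is living and takes 1/36.
Samir is living and takes 1/36.
Karim is living and takes 1/9.
Nabil is living and takes 1/9.

Amira 1/9; Bashir 1/72; Fahad 1/3; Hanan 1/36; Karim 1/9; Nabil 1/9; Rashida 1/36; Samir 1/36; Tariq 1/9; Widad 1/9; Zuhair 1/72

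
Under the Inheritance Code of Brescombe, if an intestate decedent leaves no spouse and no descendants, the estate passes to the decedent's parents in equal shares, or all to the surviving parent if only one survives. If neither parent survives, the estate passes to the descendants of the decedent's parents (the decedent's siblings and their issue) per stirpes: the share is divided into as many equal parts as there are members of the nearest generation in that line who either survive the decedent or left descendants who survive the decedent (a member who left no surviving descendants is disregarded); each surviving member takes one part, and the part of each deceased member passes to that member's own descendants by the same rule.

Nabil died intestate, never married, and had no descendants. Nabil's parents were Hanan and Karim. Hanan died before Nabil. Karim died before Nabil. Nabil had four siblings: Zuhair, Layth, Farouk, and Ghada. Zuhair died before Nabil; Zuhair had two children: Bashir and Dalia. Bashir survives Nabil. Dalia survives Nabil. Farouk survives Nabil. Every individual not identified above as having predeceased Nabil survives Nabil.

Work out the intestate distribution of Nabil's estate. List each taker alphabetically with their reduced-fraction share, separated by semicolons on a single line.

Neither parent survives and there are no descendants, so the estate passes to Nabil's siblings and their issue per stirpes.
The estate is divided into 4 equal shares of 1/4 among Zuhair, Layth, Farouk, Ghada.
Zuhair predeceased; the 1/4 allotted to Zuhair's branch passes to Zuhair's issue by representation.
The 1/4 is divided into 2 equal shares of 1/8 among Bashir, Dalia.
Bashir is living and takes 1/8.
Dalia is living and takes 1/8.
Layth is living and takes 1/4.
Farouk is living and takes 1/4.
Ghada is living and takes 1/4.

Bashir 1/8; Dalia 1/8; Farouk 1/4; Ghada 1/4; Layth 1/4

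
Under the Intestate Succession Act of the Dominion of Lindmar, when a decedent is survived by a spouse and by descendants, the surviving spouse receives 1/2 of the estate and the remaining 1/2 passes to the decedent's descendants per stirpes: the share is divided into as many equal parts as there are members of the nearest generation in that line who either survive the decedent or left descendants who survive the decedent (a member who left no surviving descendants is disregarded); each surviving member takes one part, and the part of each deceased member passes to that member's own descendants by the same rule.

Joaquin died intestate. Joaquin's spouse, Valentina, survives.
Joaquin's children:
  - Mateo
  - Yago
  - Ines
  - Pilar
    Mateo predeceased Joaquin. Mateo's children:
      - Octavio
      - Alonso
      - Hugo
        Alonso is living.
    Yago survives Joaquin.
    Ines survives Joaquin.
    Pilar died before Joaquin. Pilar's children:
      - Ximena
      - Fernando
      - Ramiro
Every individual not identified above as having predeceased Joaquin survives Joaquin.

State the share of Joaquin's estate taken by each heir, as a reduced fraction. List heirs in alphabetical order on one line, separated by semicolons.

Alonso 1/24; Fernando 1/24; Hugo 1/24; Ines 1/8; Octavio 1/24; Ramiro 1/24; Valentina 1/2; Ximena 1/24; Yago 1/8

Valentina, as surviving spouse, takes 1/2.
The remaining 1/2 passes to Joaquin's descendants per stirpes.
The 1/2 is divided into 4 equal shares of 1/8 among Mateo, Yago, Ines, Pilar.
Mateo predeceased; the 1/8 allotted to Mateo's branch passes to Mateo's issue by representation.
The 1/8 is divided into 3 equal shares of 1/24 among Octavio, Alonso, Hugo.
Octavio is living and takes 1/24.
Alonso is living and takes 1/24.
Hugo is living and takes 1/24.
Yago is living and takes 1/8.
Ines is living and takes 1/8.
Pilar predeceased; the 1/8 allotted to Pilar's branch passes to Pilar's issue by representation.
The 1/8 is divided into 3 equal shares of 1/24 among Ximena, Fernando, Ramiro.
Ximena is living and takes 1/24.
Fernando is living and takes 1/24.
Ramiro is living and takes 1/24.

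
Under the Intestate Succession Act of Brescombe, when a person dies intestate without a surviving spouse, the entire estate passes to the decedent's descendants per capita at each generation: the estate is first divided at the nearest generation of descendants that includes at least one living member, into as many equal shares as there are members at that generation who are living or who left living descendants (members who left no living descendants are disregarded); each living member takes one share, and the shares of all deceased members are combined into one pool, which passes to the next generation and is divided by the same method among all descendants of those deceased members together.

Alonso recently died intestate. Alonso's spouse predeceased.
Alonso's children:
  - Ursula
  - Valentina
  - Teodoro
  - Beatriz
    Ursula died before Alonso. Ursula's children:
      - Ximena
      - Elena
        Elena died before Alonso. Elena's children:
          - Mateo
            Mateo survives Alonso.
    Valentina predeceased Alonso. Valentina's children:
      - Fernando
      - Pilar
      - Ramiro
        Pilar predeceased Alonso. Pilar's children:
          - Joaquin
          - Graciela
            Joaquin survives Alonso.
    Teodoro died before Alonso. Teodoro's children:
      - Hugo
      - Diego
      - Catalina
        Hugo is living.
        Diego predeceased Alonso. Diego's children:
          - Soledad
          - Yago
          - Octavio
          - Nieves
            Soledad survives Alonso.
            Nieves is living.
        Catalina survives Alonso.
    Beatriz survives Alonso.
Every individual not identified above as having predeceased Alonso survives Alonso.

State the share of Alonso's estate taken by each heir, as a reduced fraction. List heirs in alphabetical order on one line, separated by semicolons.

Beatriz 1/4; Catalina 3/32; Fernando 3/32; Graciela 9/224; Hugo 3/32; Joaquin 9/224; Mateo 9/224; Nieves 9/224; Octavio 9/224; Ramiro 3/32; Soledad 9/224; Ximena 3/32; Yago 9/224

There is no surviving spouse, so the entire estate passes to Alonso's descendants per capita at each generation.
At generation 1 (Ursula, Valentina, Teodoro, Beatriz) there are 4 shares of (1)/4 = 1/4 each.
Living: Beatriz — each takes 1/4.
Deceased: Ursula, Valentina, and Teodoro. Their combined 3/4 is pooled and carried to generation 2.
At generation 2 (Ximena, Elena, Fernando, Pilar, Ramiro, Hugo, Diego, Catalina) there are 8 shares of (3/4)/8 = 3/32 each.
Living: Ximena, Fernando, Ramiro, Hugo, and Catalina — each takes 3/32.
Deceased: Elena, Pilar, and Diego. Their combined 9/32 is pooled and carried to generation 3.
At generation 3 (Mateo, Joaquin, Graciela, Soledad, Yago, Octavio, Nieves) there are 7 shares of (9/32)/7 = 9/224 each.
Living: Mateo, Joaquin, Graciela, Soledad, Yago, Octavio, and Nieves — each takes 9/224.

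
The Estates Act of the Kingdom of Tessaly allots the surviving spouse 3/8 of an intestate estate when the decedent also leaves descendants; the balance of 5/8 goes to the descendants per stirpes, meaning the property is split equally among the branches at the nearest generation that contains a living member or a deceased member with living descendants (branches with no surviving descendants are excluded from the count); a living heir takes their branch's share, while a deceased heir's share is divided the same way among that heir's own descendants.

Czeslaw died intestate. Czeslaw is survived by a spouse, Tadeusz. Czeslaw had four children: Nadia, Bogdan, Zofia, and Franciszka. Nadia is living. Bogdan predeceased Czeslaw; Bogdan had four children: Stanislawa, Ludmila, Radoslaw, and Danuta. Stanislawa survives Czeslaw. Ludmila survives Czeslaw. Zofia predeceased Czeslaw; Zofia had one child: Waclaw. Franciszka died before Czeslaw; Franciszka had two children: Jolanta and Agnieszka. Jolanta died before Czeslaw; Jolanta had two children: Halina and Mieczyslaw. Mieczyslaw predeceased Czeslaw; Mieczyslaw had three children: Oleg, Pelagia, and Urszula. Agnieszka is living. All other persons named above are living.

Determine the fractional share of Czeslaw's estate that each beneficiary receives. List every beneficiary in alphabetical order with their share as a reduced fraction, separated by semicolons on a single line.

Agnieszka 5/64; Danuta 5/128; Halina 5/128; Ludmila 5/128; Nadia 5/32; Oleg 5/384; Pelagia 5/384; Radoslaw 5/128; Stanislawa 5/128; Tadeusz 3/8; Urszula 5/384; Waclaw 5/32

Tadeusz, as surviving spouse, takes 3/8.
The remaining 5/8 passes to Czeslaw's descendants per stirpes.
The 5/8 is divided into 4 equal shares of 5/32 among Nadia, Bogdan, Zofia, Franciszka.
Nadia is living and takes 5/32.
Bogdan predeceased; the 5/32 allotted to Bogdan's branch passes to Bogdan's issue by representation.
The 5/32 is divided into 4 equal shares of 5/128 among Stanislawa, Ludmila, Radoslaw, Danuta.
Stanislawa is living and takes 5/128.
Ludmila is living and takes 5/128.
Radoslaw is living and takes 5/128.
Danuta is living and takes 5/128.
Zofia predeceased; the 5/32 allotted to Zofia's branch passes to Zofia's issue by representation.
Waclaw is the sole taker at this level and receives the full 5/32.
Franciszka predeceased; the 5/32 allotted to Franciszka's branch passes to Franciszka's issue by representation.
The 5/32 is divided into 2 equal shares of 5/64 among Jolanta, Agnieszka.
Jolanta predeceased; the 5/64 allotted to Jolanta's branch passes to Jolanta's issue by representation.
The 5/64 is divided into 2 equal shares of 5/128 among Halina, Mieczyslaw.
Halina is living and takes 5/128.
Mieczyslaw predeceased; the 5/128 allotted to Mieczyslaw's branch passes to Mieczyslaw's issue by representation.
The 5/128 is divided into 3 equal shares of 5/384 among Oleg, Pelagia, Urszula.
Oleg is living and takes 5/384.
Pelagia is living and takes 5/384.
Urszula is living and takes 5/384.
Agnieszka is living and takes 5/64.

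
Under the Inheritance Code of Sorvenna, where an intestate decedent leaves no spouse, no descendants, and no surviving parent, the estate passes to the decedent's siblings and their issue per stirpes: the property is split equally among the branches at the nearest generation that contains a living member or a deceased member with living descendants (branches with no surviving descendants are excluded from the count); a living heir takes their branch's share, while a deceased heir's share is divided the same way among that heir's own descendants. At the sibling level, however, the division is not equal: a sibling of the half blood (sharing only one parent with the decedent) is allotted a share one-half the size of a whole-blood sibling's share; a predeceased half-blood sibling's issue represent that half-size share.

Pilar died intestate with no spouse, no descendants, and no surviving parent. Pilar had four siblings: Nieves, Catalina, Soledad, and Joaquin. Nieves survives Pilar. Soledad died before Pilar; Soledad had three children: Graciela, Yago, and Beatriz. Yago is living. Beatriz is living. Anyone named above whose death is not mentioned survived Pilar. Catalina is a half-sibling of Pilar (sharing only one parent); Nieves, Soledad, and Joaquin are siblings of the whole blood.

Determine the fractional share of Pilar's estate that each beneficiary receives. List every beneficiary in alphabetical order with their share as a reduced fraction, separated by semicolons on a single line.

Beatriz 2/21; Catalina 1/7; Graciela 2/21; Joaquin 2/7; Nieves 2/7; Yago 2/21

No spouse, descendants, or parent survives, so the estate passes to Pilar's siblings per stirpes.
Half-blood siblings count for one-half the weight of whole-blood siblings at the initial division.
Dividing 1 in proportion to weights (total weight 7/2): Nieves (weight 1) → 2/7; Catalina (weight 1/2) → 1/7; Soledad (weight 1) → 2/7; Joaquin (weight 1) → 2/7.
Nieves is living and takes 2/7.
Catalina is living and takes 1/7.
Soledad predeceased; the 2/7 allotted to Soledad's branch passes to Soledad's issue by representation.
The 2/7 is divided into 3 equal shares of 2/21 among Graciela, Yago, Beatriz.
Graciela is living and takes 2/21.
Yago is living and takes 2/21.
Beatriz is living and takes 2/21.
Joaquin is living and takes 2/7.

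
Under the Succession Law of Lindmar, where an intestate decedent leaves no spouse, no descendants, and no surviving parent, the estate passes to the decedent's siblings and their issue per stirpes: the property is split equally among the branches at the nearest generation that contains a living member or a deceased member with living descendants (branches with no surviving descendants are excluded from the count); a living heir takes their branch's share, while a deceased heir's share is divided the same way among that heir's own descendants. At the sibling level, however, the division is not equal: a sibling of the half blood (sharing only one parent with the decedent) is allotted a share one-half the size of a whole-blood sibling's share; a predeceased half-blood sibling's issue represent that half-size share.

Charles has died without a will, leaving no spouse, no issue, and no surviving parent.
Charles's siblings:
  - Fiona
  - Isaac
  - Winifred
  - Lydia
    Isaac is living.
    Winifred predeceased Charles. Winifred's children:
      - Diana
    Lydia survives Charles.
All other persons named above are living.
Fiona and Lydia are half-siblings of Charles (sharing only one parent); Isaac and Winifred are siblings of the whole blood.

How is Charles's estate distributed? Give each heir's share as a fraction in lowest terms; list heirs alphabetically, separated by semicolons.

Diana 1/3; Fiona 1/6; Isaac 1/3; Lydia 1/6

No spouse, descendants, or parent survives, so the estate passes to Charles's siblings per stirpes.
Half-blood siblings count for one-half the weight of whole-blood siblings at the initial division.
Dividing 1 in proportion to weights (total weight 3): Fiona (weight 1/2) → 1/6; Isaac (weight 1) → 1/3; Winifred (weight 1) → 1/3; Lydia (weight 1/2) → 1/6.
Fiona is living and takes 1/6.
Isaac is living and takes 1/3.
Winifred predeceased; the 1/3 allotted to Winifred's branch passes to Winifred's issue by representation.
Diana is the sole taker at this level and receives the full 1/3.
Lydia is living and takes 1/6.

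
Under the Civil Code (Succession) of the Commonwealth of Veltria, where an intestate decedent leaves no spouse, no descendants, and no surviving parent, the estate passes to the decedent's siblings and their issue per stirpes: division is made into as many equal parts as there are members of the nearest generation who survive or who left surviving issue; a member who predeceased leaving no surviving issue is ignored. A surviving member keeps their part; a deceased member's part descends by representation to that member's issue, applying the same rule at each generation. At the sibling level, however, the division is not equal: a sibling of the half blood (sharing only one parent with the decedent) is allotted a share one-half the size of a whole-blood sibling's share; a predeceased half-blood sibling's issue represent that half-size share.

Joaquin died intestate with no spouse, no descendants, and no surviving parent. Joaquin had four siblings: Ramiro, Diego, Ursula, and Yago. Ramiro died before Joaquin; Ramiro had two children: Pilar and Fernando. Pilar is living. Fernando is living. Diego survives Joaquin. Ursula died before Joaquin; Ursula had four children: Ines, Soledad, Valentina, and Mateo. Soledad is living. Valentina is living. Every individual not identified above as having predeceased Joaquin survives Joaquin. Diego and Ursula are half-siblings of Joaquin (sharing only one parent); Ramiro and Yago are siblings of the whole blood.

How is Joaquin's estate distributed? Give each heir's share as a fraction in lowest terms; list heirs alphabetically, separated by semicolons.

Diego 1/6; Fernando 1/6; Ines 1/24; Mateo 1/24; Pilar 1/6; Soledad 1/24; Valentina 1/24; Yago 1/3

No spouse, descendants, or parent survives, so the estate passes to Joaquin's siblings per stirpes.
Half-blood siblings count for one-half the weight of whole-blood siblings at the initial division.
Dividing 1 in proportion to weights (total weight 3): Ramiro (weight 1) → 1/3; Diego (weight 1/2) → 1/6; Ursula (weight 1/2) → 1/6; Yago (weight 1) → 1/3.
Ramiro predeceased; the 1/3 allotted to Ramiro's branch passes to Ramiro's issue by representation.
The 1/3 is divided into 2 equal shares of 1/6 among Pilar, Fernando.
Pilar is living and takes 1/6.
Fernando is living and takes 1/6.
Diego is living and takes 1/6.
Ursula predeceased; the 1/6 allotted to Ursula's branch passes to Ursula's issue by representation.
The 1/6 is divided into 4 equal shares of 1/24 among Ines, Soledad, Valentina, Mateo.
Ines is living and takes 1/24.
Soledad is living and takes 1/24.
Valentina is living and takes 1/24.
Mateo is living and takes 1/24.
Yago is living and takes 1/3.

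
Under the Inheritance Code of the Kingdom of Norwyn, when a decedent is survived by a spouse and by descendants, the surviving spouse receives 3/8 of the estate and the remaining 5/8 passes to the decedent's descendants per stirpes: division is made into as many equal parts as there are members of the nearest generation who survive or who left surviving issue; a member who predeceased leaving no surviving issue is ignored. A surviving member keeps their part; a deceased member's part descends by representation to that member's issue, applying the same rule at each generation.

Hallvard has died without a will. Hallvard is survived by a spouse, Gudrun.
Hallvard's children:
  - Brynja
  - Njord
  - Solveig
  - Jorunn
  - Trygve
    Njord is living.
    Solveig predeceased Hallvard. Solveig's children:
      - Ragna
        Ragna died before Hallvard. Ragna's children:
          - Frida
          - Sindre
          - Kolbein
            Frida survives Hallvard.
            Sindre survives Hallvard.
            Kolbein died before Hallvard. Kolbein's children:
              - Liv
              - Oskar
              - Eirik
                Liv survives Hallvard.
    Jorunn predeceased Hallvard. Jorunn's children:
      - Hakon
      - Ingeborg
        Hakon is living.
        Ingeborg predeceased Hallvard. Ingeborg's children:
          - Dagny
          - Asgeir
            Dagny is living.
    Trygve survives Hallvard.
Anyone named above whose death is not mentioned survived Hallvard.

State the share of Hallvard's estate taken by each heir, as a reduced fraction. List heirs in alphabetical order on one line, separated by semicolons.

Asgeir 1/32; Brynja 1/8; Dagny 1/32; Eirik 1/72; Frida 1/24; Gudrun 3/8; Hakon 1/16; Liv 1/72; Njord 1/8; Oskar 1/72; Sindre 1/24; Trygve 1/8

Gudrun, as surviving spouse, takes 3/8.
The remaining 5/8 passes to Hallvard's descendants per stirpes.
The 5/8 is divided into 5 equal shares of 1/8 among Brynja, Njord, Solveig, Jorunn, Trygve.
Brynja is living and takes 1/8.
Njord is living and takes 1/8.
Solveig predeceased; the 1/8 allotted to Solveig's branch passes to Solveig's issue by representation.
Ragna's line is the sole branch at this level, so the full 1/8 passes to Ragna's issue by representation.
The 1/8 is divided into 3 equal shares of 1/24 among Frida, Sindre, Kolbein.
Frida is living and takes 1/24.
Sindre is living and takes 1/24.
Kolbein predeceased; the 1/24 allotted to Kolbein's branch passes to Kolbein's issue by representation.
The 1/24 is divided into 3 equal shares of 1/72 among Liv, Oskar, Eirik.
Liv is living and takes 1/72.
Oskar is living and takes 1/72.
Eirik is living and takes 1/72.
Jorunn predeceased; the 1/8 allotted to Jorunn's branch passes to Jorunn's issue by representation.
The 1/8 is divided into 2 equal shares of 1/16 among Hakon, Ingeborg.
Hakon is living and takes 1/16.
Ingeborg predeceased; the 1/16 allotted to Ingeborg's branch passes to Ingeborg's issue by representation.
The 1/16 is divided into 2 equal shares of 1/32 among Dagny, Asgeir.
Dagny is living and takes 1/32.
Asgeir is living and takes 1/32.
Trygve is living and takes 1/8.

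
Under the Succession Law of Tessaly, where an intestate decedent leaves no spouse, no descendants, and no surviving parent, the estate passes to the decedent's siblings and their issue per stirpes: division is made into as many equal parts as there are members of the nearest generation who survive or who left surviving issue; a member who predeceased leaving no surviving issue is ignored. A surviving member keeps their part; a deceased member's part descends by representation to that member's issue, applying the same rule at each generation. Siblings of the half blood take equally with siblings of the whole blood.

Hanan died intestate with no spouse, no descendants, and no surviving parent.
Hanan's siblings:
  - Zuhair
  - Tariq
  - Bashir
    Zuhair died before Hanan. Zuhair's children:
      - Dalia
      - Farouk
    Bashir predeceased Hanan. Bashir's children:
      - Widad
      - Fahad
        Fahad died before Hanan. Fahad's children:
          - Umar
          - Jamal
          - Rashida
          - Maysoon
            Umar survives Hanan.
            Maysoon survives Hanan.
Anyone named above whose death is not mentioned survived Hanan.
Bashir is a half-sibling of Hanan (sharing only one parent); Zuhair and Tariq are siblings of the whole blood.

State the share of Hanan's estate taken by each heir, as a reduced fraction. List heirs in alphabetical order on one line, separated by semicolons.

Dalia 1/6; Farouk 1/6; Jamal 1/24; Maysoon 1/24; Rashida 1/24; Tariq 1/3; Umar 1/24; Widad 1/6

No spouse, descendants, or parent survives, so the estate passes to Hanan's siblings per stirpes.
Half-blood and whole-blood siblings take equally under the stated rule.
The estate is divided into 3 equal shares of 1/3 among Zuhair, Tariq, Bashir.
Zuhair predeceased; the 1/3 allotted to Zuhair's branch passes to Zuhair's issue by representation.
The 1/3 is divided into 2 equal shares of 1/6 among Dalia, Farouk.
Dalia is living and takes 1/6.
Farouk is living and takes 1/6.
Tariq is living and takes 1/3.
Bashir predeceased; the 1/3 allotted to Bashir's branch passes to Bashir's issue by representation.
The 1/3 is divided into 2 equal shares of 1/6 among Widad, Fahad.
Widad is living and takes 1/6.
Fahad predeceased; the 1/6 allotted to Fahad's branch passes to Fahad's issue by representation.
The 1/6 is divided into 4 equal shares of 1/24 among Umar, Jamal, Rashida, Maysoon.
Umar is living and takes 1/24.
Jamal is living and takes 1/24.
Rashida is living and takes 1/24.
Maysoon is living and takes 1/24.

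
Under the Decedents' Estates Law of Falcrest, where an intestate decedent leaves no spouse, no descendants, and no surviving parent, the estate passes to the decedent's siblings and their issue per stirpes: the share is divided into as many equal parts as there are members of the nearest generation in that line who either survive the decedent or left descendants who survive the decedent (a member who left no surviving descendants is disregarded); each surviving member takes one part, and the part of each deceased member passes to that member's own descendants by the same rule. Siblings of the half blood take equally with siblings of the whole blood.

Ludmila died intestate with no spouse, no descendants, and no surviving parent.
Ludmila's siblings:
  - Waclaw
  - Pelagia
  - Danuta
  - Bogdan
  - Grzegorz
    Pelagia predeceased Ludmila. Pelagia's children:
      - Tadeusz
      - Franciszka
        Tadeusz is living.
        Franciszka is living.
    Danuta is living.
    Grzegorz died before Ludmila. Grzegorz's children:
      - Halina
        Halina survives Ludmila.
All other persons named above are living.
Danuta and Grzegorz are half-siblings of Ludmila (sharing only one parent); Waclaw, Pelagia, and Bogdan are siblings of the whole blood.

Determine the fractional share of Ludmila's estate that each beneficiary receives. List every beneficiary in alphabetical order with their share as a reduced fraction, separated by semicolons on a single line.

No spouse, descendants, or parent survives, so the estate passes to Ludmila's siblings per stirpes.
Half-blood and whole-blood siblings take equally under the stated rule.
The estate is divided into 5 equal shares of 1/5 among Waclaw, Pelagia, Danuta, Bogdan, Grzegorz.
Waclaw is living and takes 1/5.
Pelagia predeceased; the 1/5 allotted to Pelagia's branch passes to Pelagia's issue by representation.
The 1/5 is divided into 2 equal shares of 1/10 among Tadeusz, Franciszka.
Tadeusz is living and takes 1/10.
Franciszka is living and takes 1/10.
Danuta is living and takes 1/5.
Bogdan is living and takes 1/5.
Grzegorz predeceased; the 1/5 allotted to Grzegorz's branch passes to Grzegorz's issue by representation.
Halina is the sole taker at this level and receives the full 1/5.

Bogdan 1/5; Danuta 1/5; Franciszka 1/10; Halina 1/5; Tadeusz 1/10; Waclaw 1/5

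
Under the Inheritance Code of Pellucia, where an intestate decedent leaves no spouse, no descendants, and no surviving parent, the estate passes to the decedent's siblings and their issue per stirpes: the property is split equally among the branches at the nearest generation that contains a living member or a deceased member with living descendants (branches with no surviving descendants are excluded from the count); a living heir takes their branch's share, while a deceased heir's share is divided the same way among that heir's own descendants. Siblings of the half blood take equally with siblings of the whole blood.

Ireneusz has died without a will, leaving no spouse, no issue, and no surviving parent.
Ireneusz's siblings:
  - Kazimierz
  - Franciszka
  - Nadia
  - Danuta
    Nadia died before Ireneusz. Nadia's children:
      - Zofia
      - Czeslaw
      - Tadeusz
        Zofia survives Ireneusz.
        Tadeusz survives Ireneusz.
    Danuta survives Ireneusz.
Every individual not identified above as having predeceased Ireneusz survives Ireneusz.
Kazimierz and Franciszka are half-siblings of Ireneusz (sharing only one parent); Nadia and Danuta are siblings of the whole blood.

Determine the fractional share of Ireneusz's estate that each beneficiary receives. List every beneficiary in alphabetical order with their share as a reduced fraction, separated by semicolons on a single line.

Czeslaw 1/12; Danuta 1/4; Franciszka 1/4; Kazimierz 1/4; Tadeusz 1/12; Zofia 1/12

No spouse, descendants, or parent survives, so the estate passes to Ireneusz's siblings per stirpes.
Half-blood and whole-blood siblings take equally under the stated rule.
The estate is divided into 4 equal shares of 1/4 among Kazimierz, Franciszka, Nadia, Danuta.
Kazimierz is living and takes 1/4.
Franciszka is living and takes 1/4.
Nadia predeceased; the 1/4 allotted to Nadia's branch passes to Nadia's issue by representation.
The 1/4 is divided into 3 equal shares of 1/12 among Zofia, Czeslaw, Tadeusz.
Zofia is living and takes 1/12.
Czeslaw is living and takes 1/12.
Tadeusz is living and takes 1/12.
Danuta is living and takes 1/4.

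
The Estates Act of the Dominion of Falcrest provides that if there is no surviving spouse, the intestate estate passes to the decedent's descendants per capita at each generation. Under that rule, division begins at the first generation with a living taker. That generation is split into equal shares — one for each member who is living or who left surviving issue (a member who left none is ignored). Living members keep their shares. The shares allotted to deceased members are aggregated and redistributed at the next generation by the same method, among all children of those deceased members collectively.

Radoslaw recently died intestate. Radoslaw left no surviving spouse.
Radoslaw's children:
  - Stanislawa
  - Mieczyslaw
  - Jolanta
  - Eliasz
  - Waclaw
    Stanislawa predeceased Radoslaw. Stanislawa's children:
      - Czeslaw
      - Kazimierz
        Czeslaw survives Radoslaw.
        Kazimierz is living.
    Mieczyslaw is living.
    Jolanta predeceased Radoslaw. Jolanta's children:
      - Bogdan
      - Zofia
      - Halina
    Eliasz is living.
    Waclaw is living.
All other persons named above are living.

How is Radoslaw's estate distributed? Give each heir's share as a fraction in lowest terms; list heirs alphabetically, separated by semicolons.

There is no surviving spouse, so the entire estate passes to Radoslaw's descendants per capita at each generation.
At generation 1 (Stanislawa, Mieczyslaw, Jolanta, Eliasz, Waclaw) there are 5 shares of (1)/5 = 1/5 each.
Living: Mieczyslaw, Eliasz, and Waclaw — each takes 1/5.
Deceased: Stanislawa and Jolanta. Their combined 2/5 is pooled and carried to generation 2.
At generation 2 (Czeslaw, Kazimierz, Bogdan, Zofia, Halina) there are 5 shares of (2/5)/5 = 2/25 each.
Living: Czeslaw, Kazimierz, Bogdan, Zofia, and Halina — each takes 2/25.

Bogdan 2/25; Czeslaw 2/25; Eliasz 1/5; Halina 2/25; Kazimierz 2/25; Mieczyslaw 1/5; Waclaw 1/5; Zofia 2/25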